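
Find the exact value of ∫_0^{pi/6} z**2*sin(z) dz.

Integrate by parts twice (u = z^2, dv = sin(z) dz).
An antiderivative is F(z) = -z**2*cos(z) + 2*z*sin(z) + 2*cos(z).
Then F(pi/6) - F(0) = (-sqrt(3)*pi**2/72 + pi/6 + sqrt(3)) - (2) = -2 - sqrt(3)*pi**2/72 + pi/6 + sqrt(3).

-2 - sqrt(3)*pi**2/72 + pi/6 + sqrt(3)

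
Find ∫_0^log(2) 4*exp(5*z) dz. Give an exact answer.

124/5

Let u = exp(z), so du = exp(z) dz. When z = 0, u = 1; when z = log(2), u = 2.
The integral becomes 4·∫ u**4 du from 1 to 2, with antiderivative 4*u**5/5.
Back in z: F(z) = 4*exp(5*z)/5.
Then F(log(2)) - F(0) = (128/5) - (4/5) = 124/5.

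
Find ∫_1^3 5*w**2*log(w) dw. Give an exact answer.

Integrate by parts once (u = ln w, dv = 5*w**2 dw).
An antiderivative is F(w) = 5*w**3*(3*log(w) - 1)/9.
Then F(3) - F(1) = (-15 + 45*log(3)) - (-5/9) = -130/9 + 45*log(3).

-130/9 + 45*log(3)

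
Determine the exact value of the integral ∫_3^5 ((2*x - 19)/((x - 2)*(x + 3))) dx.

-8*log(3) + 10*log(2)

Factor the denominator: x**2 + x - 6 = (x + 3)(x - 2).
Partial fractions: (2*x - 19)/((x - 2)*(x + 3)) = 5/(x + 3) - 3/(x - 2).
An antiderivative is F(x) = -3*log(x - 2) + 5*log(x + 3).
Then F(5) - F(3) = (-3*log(3) + 15*log(2)) - (5*log(2) + 5*log(3)) = -8*log(3) + 10*log(2).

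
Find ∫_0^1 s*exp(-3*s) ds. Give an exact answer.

Integrate by parts once (u = s, dv = exp(-3*s) ds).
An antiderivative is F(s) = (-3*s - 1)*exp(-3*s)/9.
Then F(1) - F(0) = (-4*exp(-3)/9) - (-1/9) = (-4 + exp(3))*exp(-3)/9.

(-4 + exp(3))*exp(-3)/9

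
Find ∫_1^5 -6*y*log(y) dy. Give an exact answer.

36 - 75*log(5)

Integrate by parts once (u = ln y, dv = -6*y dy).
An antiderivative is F(y) = -3*y**2*(2*log(y) - 1)/2.
Then F(5) - F(1) = (75/2 - 75*log(5)) - (3/2) = 36 - 75*log(5).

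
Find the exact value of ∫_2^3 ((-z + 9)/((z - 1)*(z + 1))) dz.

Factor the denominator: z**2 - 1 = (z + 1)(z - 1).
Partial fractions: (-z + 9)/((z - 1)*(z + 1)) = -5/(z + 1) + 4/(z - 1).
An antiderivative is F(z) = 4*log(z - 1) - 5*log(z + 1).
Then F(3) - F(2) = (-log(64)) - (-5*log(3)) = -6*log(2) + 5*log(3).

-6*log(2) + 5*log(3)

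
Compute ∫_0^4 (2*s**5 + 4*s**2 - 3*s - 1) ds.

4268/3

By the power rule, an antiderivative is F(s) = s**6/3 + 4*s**3/3 - 3*s**2/2 - s.
Then F(4) - F(0) = (4268/3) - (0) = 4268/3.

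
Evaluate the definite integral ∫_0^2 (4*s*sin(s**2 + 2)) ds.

-2*cos(6) + 2*cos(2)

Let u = s**2 + 2, so du = 2*s ds. When s = 0, u = 2; when s = 2, u = 6.
The integral becomes 2·∫ sin(u) du from 2 to 6, with antiderivative -2*cos(u).
Back in s: F(s) = -2*cos(s**2 + 2).
Then F(2) - F(0) = (-2*cos(6)) - (-2*cos(2)) = -2*cos(6) + 2*cos(2).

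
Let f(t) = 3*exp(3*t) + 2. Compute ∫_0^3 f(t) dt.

5 + exp(9)

An antiderivative is F(t) = exp(3*t) + 2*t.
Then F(3) - F(0) = (6 + exp(9)) - (1) = 5 + exp(9).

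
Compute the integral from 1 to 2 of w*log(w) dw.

Integrate by parts once (u = ln w, dv = w dw).
An antiderivative is F(w) = w**2*(2*log(w) - 1)/4.
Then F(2) - F(1) = (-1 + log(4)) - (-1/4) = -3/4 + log(4).

-3/4 + log(4)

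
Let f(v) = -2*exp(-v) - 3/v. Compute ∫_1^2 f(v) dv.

An antiderivative is F(v) = -3*log(v) + 2*exp(-v).
Then F(2) - F(1) = (-3*log(2) + 2*exp(-2)) - (2*exp(-1)) = -3*log(2) - 2*exp(-1) + 2*exp(-2).

-3*log(2) - 2*exp(-1) + 2*exp(-2)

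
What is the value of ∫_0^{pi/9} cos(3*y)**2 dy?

sqrt(3)/24 + pi/18

Use the identity cos^2(3*y) = (1 + cos(6*y))/2.
An antiderivative is F(y) = y/2 + sin(6*y)/12.
Then F(pi/9) - F(0) = (sqrt(3)/24 + pi/18) - (0) = sqrt(3)/24 + pi/18.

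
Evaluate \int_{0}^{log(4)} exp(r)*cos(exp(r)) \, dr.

Let u = exp(r), so du = exp(r) dr. When r = 0, u = 1; when r = log(4), u = 4.
The integral becomes ∫ cos(u) du from 1 to 4, with antiderivative sin(u).
Back in r: F(r) = sin(exp(r)).
Then F(log(4)) - F(0) = (sin(4)) - (sin(1)) = -sin(1) + sin(4).

-sin(1) + sin(4)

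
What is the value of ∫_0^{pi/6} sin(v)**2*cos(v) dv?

1/24

Let u = sin(v), so du = cos(v) dv. When v = 0, u = 0; when v = pi/6, u = 1/2.
The integral becomes ∫ u**2 du from 0 to 1/2, with antiderivative u**3/3.
Back in v: F(v) = sin(v)**3/3.
Then F(pi/6) - F(0) = (1/24) - (0) = 1/24.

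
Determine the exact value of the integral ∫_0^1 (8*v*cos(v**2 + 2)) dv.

Let u = v**2 + 2, so du = 2*v dv. When v = 0, u = 2; when v = 1, u = 3.
The integral becomes 4·∫ cos(u) du from 2 to 3, with antiderivative 4*sin(u).
Back in v: F(v) = 4*sin(v**2 + 2).
Then F(1) - F(0) = (4*sin(3)) - (4*sin(2)) = -4*sin(2) + 4*sin(3).

-4*sin(2) + 4*sin(3)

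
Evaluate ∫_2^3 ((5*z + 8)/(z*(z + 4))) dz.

-5*log(2) - log(3) + 3*log(7)

Factor the denominator: z**2 + 4*z = (z + 4)z.
Partial fractions: (5*z + 8)/(z*(z + 4)) = 3/(z + 4) + 2/z.
An antiderivative is F(z) = 2*log(z) + 3*log(z + 4).
Then F(3) - F(2) = (2*log(3) + 3*log(7)) - (3*log(3) + 5*log(2)) = -5*log(2) - log(3) + 3*log(7).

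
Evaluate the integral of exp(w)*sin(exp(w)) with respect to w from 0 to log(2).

-cos(2) + cos(1)

Let u = exp(w), so du = exp(w) dw. When w = 0, u = 1; when w = log(2), u = 2.
The integral becomes ∫ sin(u) du from 1 to 2, with antiderivative -cos(u).
Back in w: F(w) = -cos(exp(w)).
Then F(log(2)) - F(0) = (-cos(2)) - (-cos(1)) = -cos(2) + cos(1).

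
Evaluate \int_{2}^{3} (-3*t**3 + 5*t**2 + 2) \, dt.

-181/12

By the power rule, an antiderivative is F(t) = -3*t**4/4 + 5*t**3/3 + 2*t.
Then F(3) - F(2) = (-39/4) - (16/3) = -181/12.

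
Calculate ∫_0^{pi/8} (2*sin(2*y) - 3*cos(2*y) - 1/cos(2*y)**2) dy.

An antiderivative is F(y) = -3*sin(2*y)/2 - cos(2*y) - tan(2*y)/2.
Then F(pi/8) - F(0) = (-5*sqrt(2)/4 - 1/2) - (-1) = 1/2 - 5*sqrt(2)/4.

1/2 - 5*sqrt(2)/4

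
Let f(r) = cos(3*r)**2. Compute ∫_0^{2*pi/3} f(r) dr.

pi/3

Use the identity cos^2(3*r) = (1 + cos(6*r))/2.
An antiderivative is F(r) = r/2 + sin(6*r)/12.
Then F(2*pi/3) - F(0) = (pi/3) - (0) = pi/3.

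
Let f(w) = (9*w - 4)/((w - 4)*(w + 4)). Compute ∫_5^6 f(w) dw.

-10*log(3) + 9*log(2) + 5*log(5)

Factor the denominator: w**2 - 16 = (w + 4)(w - 4).
Partial fractions: (9*w - 4)/((w - 4)*(w + 4)) = 5/(w + 4) + 4/(w - 4).
An antiderivative is F(w) = 4*log(w - 4) + 5*log(w + 4).
Then F(6) - F(5) = (9*log(2) + 5*log(5)) - (10*log(3)) = -10*log(3) + 9*log(2) + 5*log(5).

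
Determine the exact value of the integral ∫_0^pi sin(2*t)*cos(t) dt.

4/3

Use the identity sin(2*t)cos(t) = [sin(3*t) + sin(t)]/2.
An antiderivative is F(t) = -cos(t)/2 - cos(3*t)/6.
Then F(pi) - F(0) = (2/3) - (-2/3) = 4/3.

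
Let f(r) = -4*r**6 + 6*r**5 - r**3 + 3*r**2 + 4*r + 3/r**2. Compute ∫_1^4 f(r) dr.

By the power rule, an antiderivative is F(r) = -4*r**7/7 + r**6 - r**4/4 + r**3 + 2*r**2 - 3/r.
Then F(4) - F(1) = (-146581/28) - (5/28) = -73293/14.

-73293/14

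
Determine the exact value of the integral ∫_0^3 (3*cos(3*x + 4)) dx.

sin(13) - sin(4)

Let u = 3*x + 4, so du = 3 dx. When x = 0, u = 4; when x = 3, u = 13.
The integral becomes ∫ cos(u) du from 4 to 13, with antiderivative sin(u).
Back in x: F(x) = sin(3*x + 4).
Then F(3) - F(0) = (sin(13)) - (sin(4)) = sin(13) - sin(4).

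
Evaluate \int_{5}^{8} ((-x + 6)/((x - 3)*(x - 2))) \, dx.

Factor the denominator: x**2 - 5*x + 6 = (x - 2)(x - 3).
Partial fractions: (-x + 6)/((x - 3)*(x - 2)) = -4/(x - 2) + 3/(x - 3).
An antiderivative is F(x) = 3*log(x - 3) - 4*log(x - 2).
Then F(8) - F(5) = (-4*log(3) - 4*log(2) + 3*log(5)) - (log(8/81)) = -7*log(2) + 3*log(5).

-7*log(2) + 3*log(5)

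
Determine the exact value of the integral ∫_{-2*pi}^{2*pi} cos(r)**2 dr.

Use the identity cos^2(r) = (1 + cos(2*r))/2.
An antiderivative is F(r) = r/2 + sin(2*r)/4.
Then F(2*pi) - F(-2*pi) = (pi) - (-pi) = 2*pi.

2*pi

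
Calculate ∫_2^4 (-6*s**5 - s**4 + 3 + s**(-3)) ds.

By the power rule, an antiderivative is F(s) = -s**6 - s**5/5 + 3*s - 1/(2*s**2).
Then F(4) - F(2) = (-686213/160) - (-2581/40) = -675889/160.

-675889/160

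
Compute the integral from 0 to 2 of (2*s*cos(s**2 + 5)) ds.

Let u = s**2 + 5, so du = 2*s ds. When s = 0, u = 5; when s = 2, u = 9.
The integral becomes ∫ cos(u) du from 5 to 9, with antiderivative sin(u).
Back in s: F(s) = sin(s**2 + 5).
Then F(2) - F(0) = (sin(9)) - (sin(5)) = sin(9) - sin(5).

sin(9) - sin(5)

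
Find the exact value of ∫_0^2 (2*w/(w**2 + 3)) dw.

log(7/3)

Let u = w**2 + 3, so du = 2*w dw. When w = 0, u = 3; when w = 2, u = 7.
The integral becomes ∫ 1/u du from 3 to 7, with antiderivative log(u).
Back in w: F(w) = log(w**2 + 3).
Then F(2) - F(0) = (log(7)) - (log(3)) = log(7/3).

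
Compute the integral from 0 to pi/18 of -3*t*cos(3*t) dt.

Integrate by parts once (u = t, dv = -3*cos(3*t) dt).
An antiderivative is F(t) = -t*sin(3*t) - cos(3*t)/3.
Then F(pi/18) - F(0) = (-sqrt(3)/6 - pi/36) - (-1/3) = -sqrt(3)/6 - pi/36 + 1/3.

-sqrt(3)/6 - pi/36 + 1/3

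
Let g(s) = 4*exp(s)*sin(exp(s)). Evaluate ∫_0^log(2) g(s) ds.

Let u = exp(s), so du = exp(s) ds. When s = 0, u = 1; when s = log(2), u = 2.
The integral becomes 4·∫ sin(u) du from 1 to 2, with antiderivative -4*cos(u).
Back in s: F(s) = -4*cos(exp(s)).
Then F(log(2)) - F(0) = (-4*cos(2)) - (-4*cos(1)) = -4*cos(2) + 4*cos(1).

-4*cos(2) + 4*cos(1)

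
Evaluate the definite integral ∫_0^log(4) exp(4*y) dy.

Let u = exp(y), so du = exp(y) dy. When y = 0, u = 1; when y = log(4), u = 4.
The integral becomes ∫ u**3 du from 1 to 4, with antiderivative u**4/4.
Back in y: F(y) = exp(4*y)/4.
Then F(log(4)) - F(0) = (64) - (1/4) = 255/4.

255/4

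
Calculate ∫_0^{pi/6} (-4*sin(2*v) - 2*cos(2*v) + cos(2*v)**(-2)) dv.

An antiderivative is F(v) = -sin(2*v) + 2*cos(2*v) + tan(2*v)/2.
Then F(pi/6) - F(0) = (1) - (2) = -1.

-1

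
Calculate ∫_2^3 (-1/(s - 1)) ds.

-log(2)

An antiderivative is F(s) = -log(s - 1).
Then F(3) - F(2) = (-log(2)) - (0) = -log(2).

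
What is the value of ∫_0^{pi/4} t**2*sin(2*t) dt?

-1/4 + pi/8

Integrate by parts twice (u = t^2, dv = sin(2*t) dt).
An antiderivative is F(t) = -t**2*cos(2*t)/2 + t*sin(2*t)/2 + cos(2*t)/4.
Then F(pi/4) - F(0) = (pi/8) - (1/4) = -1/4 + pi/8.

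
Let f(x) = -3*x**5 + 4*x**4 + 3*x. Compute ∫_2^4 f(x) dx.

By the power rule, an antiderivative is F(x) = -x**6/2 + 4*x**5/5 + 3*x**2/2.
Then F(4) - F(2) = (-6024/5) - (-2/5) = -6022/5.

-6022/5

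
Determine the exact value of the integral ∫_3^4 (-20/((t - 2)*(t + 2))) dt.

Factor the denominator: t**2 - 4 = (t + 2)(t - 2).
Partial fractions: -20/((t - 2)*(t + 2)) = 5/(t + 2) - 5/(t - 2).
An antiderivative is F(t) = -5*log(t - 2) + 5*log(t + 2).
Then F(4) - F(3) = (5*log(3)) - (5*log(5)) = -5*log(5) + 5*log(3).

-5*log(5) + 5*log(3)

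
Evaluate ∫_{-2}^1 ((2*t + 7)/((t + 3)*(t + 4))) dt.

log(10)

Factor the denominator: t**2 + 7*t + 12 = (t + 4)(t + 3).
Partial fractions: (2*t + 7)/((t + 3)*(t + 4)) = 1/(t + 4) + 1/(t + 3).
An antiderivative is F(t) = log(t + 3) + log(t + 4).
Then F(1) - F(-2) = (log(20)) - (log(2)) = log(10).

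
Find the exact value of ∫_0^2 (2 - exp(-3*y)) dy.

exp(-6)/3 + 11/3

An antiderivative is F(y) = 2*y + exp(-3*y)/3.
Then F(2) - F(0) = (exp(-6)/3 + 4) - (1/3) = exp(-6)/3 + 11/3.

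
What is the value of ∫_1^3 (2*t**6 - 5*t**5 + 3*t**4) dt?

17126/105

By the power rule, an antiderivative is F(t) = 2*t**7/7 - 5*t**6/6 + 3*t**5/5.
Then F(3) - F(1) = (11421/70) - (11/210) = 17126/105.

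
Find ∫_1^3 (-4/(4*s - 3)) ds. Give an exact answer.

An antiderivative is F(s) = -log(4*s - 3).
Then F(3) - F(1) = (-log(9)) - (0) = -log(9).

-log(9)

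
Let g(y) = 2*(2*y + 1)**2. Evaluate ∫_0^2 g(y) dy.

124/3

Let u = 2*y + 1, so du = 2 dy. When y = 0, u = 1; when y = 2, u = 5.
The integral becomes ∫ u**2 du from 1 to 5, with antiderivative u**3/3.
Back in y: F(y) = (2*y + 1)**3/3.
Then F(2) - F(0) = (125/3) - (1/3) = 124/3.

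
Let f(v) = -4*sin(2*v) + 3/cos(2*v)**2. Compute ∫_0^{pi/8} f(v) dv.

An antiderivative is F(v) = 2*cos(2*v) + 3*tan(2*v)/2.
Then F(pi/8) - F(0) = (sqrt(2) + 3/2) - (2) = -1/2 + sqrt(2).

-1/2 + sqrt(2)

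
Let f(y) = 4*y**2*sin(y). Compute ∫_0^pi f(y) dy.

Integrate by parts twice (u = y^2, dv = 4*sin(y) dy).
An antiderivative is F(y) = -4*y**2*cos(y) + 8*y*sin(y) + 8*cos(y).
Then F(pi) - F(0) = (-8 + 4*pi**2) - (8) = -16 + 4*pi**2.

-16 + 4*pi**2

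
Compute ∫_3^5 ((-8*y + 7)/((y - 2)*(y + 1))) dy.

Factor the denominator: y**2 - y - 2 = (y + 1)(y - 2).
Partial fractions: (-8*y + 7)/((y - 2)*(y + 1)) = -5/(y + 1) - 3/(y - 2).
An antiderivative is F(y) = -3*log(y - 2) - 5*log(y + 1).
Then F(5) - F(3) = (-8*log(3) - 5*log(2)) - (-10*log(2)) = -8*log(3) + 5*log(2).

-8*log(3) + 5*log(2)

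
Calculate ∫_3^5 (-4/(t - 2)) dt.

An antiderivative is F(t) = -4*log(t - 2).
Then F(5) - F(3) = (-log(81)) - (0) = -log(81).

-log(81)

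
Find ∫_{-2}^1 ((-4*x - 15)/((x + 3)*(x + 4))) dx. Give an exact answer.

-5*log(2) - log(5)

Factor the denominator: x**2 + 7*x + 12 = (x + 4)(x + 3).
Partial fractions: (-4*x - 15)/((x + 3)*(x + 4)) = -1/(x + 4) - 3/(x + 3).
An antiderivative is F(x) = -3*log(x + 3) - log(x + 4).
Then F(1) - F(-2) = (-6*log(2) - log(5)) - (-log(2)) = -5*log(2) - log(5).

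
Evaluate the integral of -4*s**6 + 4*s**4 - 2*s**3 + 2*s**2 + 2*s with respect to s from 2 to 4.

By the power rule, an antiderivative is F(s) = -4*s**7/7 + 4*s**5/5 - s**4/2 + 2*s**3/3 + s**2.
Then F(4) - F(2) = (-904304/105) - (-4852/105) = -899452/105.

-899452/105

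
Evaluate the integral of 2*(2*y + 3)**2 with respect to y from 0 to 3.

234

Let u = 2*y + 3, so du = 2 dy. When y = 0, u = 3; when y = 3, u = 9.
The integral becomes ∫ u**2 du from 3 to 9, with antiderivative u**3/3.
Back in y: F(y) = (2*y + 3)**3/3.
Then F(3) - F(0) = (243) - (9) = 234.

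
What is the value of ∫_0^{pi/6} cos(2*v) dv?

sqrt(3)/4

An antiderivative is F(v) = sin(2*v)/2.
Then F(pi/6) - F(0) = (sqrt(3)/4) - (0) = sqrt(3)/4.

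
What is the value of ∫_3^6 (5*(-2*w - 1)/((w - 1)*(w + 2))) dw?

-10*log(2)

Factor the denominator: w**2 + w - 2 = (w + 2)(w - 1).
Partial fractions: 5*(-2*w - 1)/((w - 1)*(w + 2)) = -5/(w + 2) - 5/(w - 1).
An antiderivative is F(w) = -5*log(w - 1) - 5*log(w + 2).
Then F(6) - F(3) = (-15*log(2) - 5*log(5)) - (-5*log(5) - 5*log(2)) = -10*log(2).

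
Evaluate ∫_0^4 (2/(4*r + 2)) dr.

log(3)

An antiderivative is F(r) = log(4*r + 2)/2.
Then F(4) - F(0) = (log(18)/2) - (log(2)/2) = log(3).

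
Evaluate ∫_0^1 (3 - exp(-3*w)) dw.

exp(-3)/3 + 8/3

An antiderivative is F(w) = 3*w + exp(-3*w)/3.
Then F(1) - F(0) = (exp(-3)/3 + 3) - (1/3) = exp(-3)/3 + 8/3.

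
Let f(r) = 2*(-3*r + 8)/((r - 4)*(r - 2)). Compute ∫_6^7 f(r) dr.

-4*log(3) - 2*log(5) + 8*log(2)

Factor the denominator: r**2 - 6*r + 8 = (r - 2)(r - 4).
Partial fractions: 2*(-3*r + 8)/((r - 4)*(r - 2)) = -2/(r - 2) - 4/(r - 4).
An antiderivative is F(r) = -4*log(r - 4) - 2*log(r - 2).
Then F(7) - F(6) = (-4*log(3) - 2*log(5)) - (-8*log(2)) = -4*log(3) - 2*log(5) + 8*log(2).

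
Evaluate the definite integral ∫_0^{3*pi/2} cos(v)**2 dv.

3*pi/4

Use the identity cos^2(v) = (1 + cos(2*v))/2.
An antiderivative is F(v) = v/2 + sin(2*v)/4.
Then F(3*pi/2) - F(0) = (3*pi/4) - (0) = 3*pi/4.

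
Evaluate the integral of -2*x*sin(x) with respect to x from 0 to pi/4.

sqrt(2)*(-4 + pi)/4

Integrate by parts once (u = x, dv = -2*sin(x) dx).
An antiderivative is F(x) = 2*x*cos(x) - 2*sin(x).
Then F(pi/4) - F(0) = (sqrt(2)*(-4 + pi)/4) - (0) = sqrt(2)*(-4 + pi)/4.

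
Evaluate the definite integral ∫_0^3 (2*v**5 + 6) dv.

261

By the power rule, an antiderivative is F(v) = v**6/3 + 6*v.
Then F(3) - F(0) = (261) - (0) = 261.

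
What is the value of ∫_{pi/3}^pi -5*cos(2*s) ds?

5*sqrt(3)/4

An antiderivative is F(s) = -5*sin(2*s)/2.
Then F(pi) - F(pi/3) = (0) - (-5*sqrt(3)/4) = 5*sqrt(3)/4.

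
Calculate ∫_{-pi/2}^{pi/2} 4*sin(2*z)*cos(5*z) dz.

0

Use the identity sin(2*z)cos(5*z) = [sin(7*z) + sin(-3*z)]/2.
An antiderivative is F(z) = 2*cos(3*z)/3 - 2*cos(7*z)/7.
Then F(pi/2) - F(-pi/2) = (0) - (0) = 0.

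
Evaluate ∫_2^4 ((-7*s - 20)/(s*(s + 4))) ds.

Factor the denominator: s**2 + 4*s = (s + 4)s.
Partial fractions: (-7*s - 20)/(s*(s + 4)) = -2/(s + 4) - 5/s.
An antiderivative is F(s) = -5*log(s) - 2*log(s + 4).
Then F(4) - F(2) = (-16*log(2)) - (-7*log(2) - 2*log(3)) = -9*log(2) + 2*log(3).

-9*log(2) + 2*log(3)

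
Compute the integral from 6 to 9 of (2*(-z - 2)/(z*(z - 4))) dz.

Factor the denominator: z**2 - 4*z = z(z - 4).
Partial fractions: 2*(-z - 2)/(z*(z - 4)) = 1/z - 3/(z - 4).
An antiderivative is F(z) = log(z) - 3*log(z - 4).
Then F(9) - F(6) = (-3*log(5) + 2*log(3)) - (log(3/4)) = -3*log(5) + log(3) + 2*log(2).

-3*log(5) + log(3) + 2*log(2)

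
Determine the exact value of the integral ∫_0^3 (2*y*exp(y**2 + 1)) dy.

Let u = y**2 + 1, so du = 2*y dy. When y = 0, u = 1; when y = 3, u = 10.
The integral becomes ∫ exp(u) du from 1 to 10, with antiderivative exp(u).
Back in y: F(y) = exp(y**2 + 1).
Then F(3) - F(0) = (exp(10)) - (exp(1)) = -exp(1) + exp(10).

-exp(1) + exp(10)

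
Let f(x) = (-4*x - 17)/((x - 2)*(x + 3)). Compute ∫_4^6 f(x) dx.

-5*log(2) - log(7) + 2*log(3)

Factor the denominator: x**2 + x - 6 = (x + 3)(x - 2).
Partial fractions: (-4*x - 17)/((x - 2)*(x + 3)) = 1/(x + 3) - 5/(x - 2).
An antiderivative is F(x) = -5*log(x - 2) + log(x + 3).
Then F(6) - F(4) = (-10*log(2) + 2*log(3)) - (log(7/32)) = -5*log(2) - log(7) + 2*log(3).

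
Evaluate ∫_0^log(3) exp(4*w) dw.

20

Let u = exp(w), so du = exp(w) dw. When w = 0, u = 1; when w = log(3), u = 3.
The integral becomes ∫ u**3 du from 1 to 3, with antiderivative u**4/4.
Back in w: F(w) = exp(4*w)/4.
Then F(log(3)) - F(0) = (81/4) - (1/4) = 20.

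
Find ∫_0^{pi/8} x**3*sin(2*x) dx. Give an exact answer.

sqrt(2)*(-384 - pi**3 + 12*pi**2 + 96*pi)/2048

Integrate by parts 3 times (u = x^3, dv = sin(2*x) dx).
An antiderivative is F(x) = -x**3*cos(2*x)/2 + 3*x**2*sin(2*x)/4 + 3*x*cos(2*x)/4 - 3*sin(2*x)/8.
Then F(pi/8) - F(0) = (sqrt(2)*(-384 - pi**3 + 12*pi**2 + 96*pi)/2048) - (0) = sqrt(2)*(-384 - pi**3 + 12*pi**2 + 96*pi)/2048.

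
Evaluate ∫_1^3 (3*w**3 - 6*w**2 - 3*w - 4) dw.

By the power rule, an antiderivative is F(w) = 3*w**4/4 - 2*w**3 - 3*w**2/2 - 4*w.
Then F(3) - F(1) = (-75/4) - (-27/4) = -12.

-12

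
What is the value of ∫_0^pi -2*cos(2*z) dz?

An antiderivative is F(z) = -sin(2*z).
Then F(pi) - F(0) = (0) - (0) = 0.

0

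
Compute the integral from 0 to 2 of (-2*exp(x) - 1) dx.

-2*exp(2)

An antiderivative is F(x) = -x - 2*exp(x).
Then F(2) - F(0) = (-2*exp(2) - 2) - (-2) = -2*exp(2).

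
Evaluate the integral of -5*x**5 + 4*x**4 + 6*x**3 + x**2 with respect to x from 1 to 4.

-10953/5

By the power rule, an antiderivative is F(x) = -5*x**6/6 + 4*x**5/5 + 3*x**4/2 + x**3/3.
Then F(4) - F(1) = (-10944/5) - (9/5) = -10953/5.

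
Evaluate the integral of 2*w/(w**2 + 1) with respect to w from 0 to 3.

log(10)

Let u = w**2 + 1, so du = 2*w dw. When w = 0, u = 1; when w = 3, u = 10.
The integral becomes ∫ 1/u du from 1 to 10, with antiderivative log(u).
Back in w: F(w) = log(w**2 + 1).
Then F(3) - F(0) = (log(10)) - (0) = log(10).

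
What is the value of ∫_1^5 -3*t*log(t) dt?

18 - 75*log(5)/2

Integrate by parts once (u = ln t, dv = -3*t dt).
An antiderivative is F(t) = -3*t**2*(2*log(t) - 1)/4.
Then F(5) - F(1) = (75/4 - 75*log(5)/2) - (3/4) = 18 - 75*log(5)/2.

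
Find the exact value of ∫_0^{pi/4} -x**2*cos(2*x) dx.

1/4 - pi**2/32

Integrate by parts twice (u = x^2, dv = -cos(2*x) dx).
An antiderivative is F(x) = -x**2*sin(2*x)/2 - x*cos(2*x)/2 + sin(2*x)/4.
Then F(pi/4) - F(0) = (1/4 - pi**2/32) - (0) = 1/4 - pi**2/32.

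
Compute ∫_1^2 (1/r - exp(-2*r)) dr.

-exp(-2)/2 + exp(-4)/2 + log(2)

An antiderivative is F(r) = log(r) + exp(-2*r)/2.
Then F(2) - F(1) = (exp(-4)/2 + log(2)) - (exp(-2)/2) = -exp(-2)/2 + exp(-4)/2 + log(2).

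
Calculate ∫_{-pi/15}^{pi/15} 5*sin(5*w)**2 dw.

-sqrt(3)/4 + pi/3

Use the identity sin^2(5*w) = (1 - cos(10*w))/2.
An antiderivative is F(w) = 5*w/2 - sin(10*w)/4.
Then F(pi/15) - F(-pi/15) = (-sqrt(3)/8 + pi/6) - (-pi/6 + sqrt(3)/8) = -sqrt(3)/4 + pi/3.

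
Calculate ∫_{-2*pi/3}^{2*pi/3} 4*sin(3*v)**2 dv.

8*pi/3

Use the identity sin^2(3*v) = (1 - cos(6*v))/2.
An antiderivative is F(v) = 2*v - sin(6*v)/3.
Then F(2*pi/3) - F(-2*pi/3) = (4*pi/3) - (-4*pi/3) = 8*pi/3.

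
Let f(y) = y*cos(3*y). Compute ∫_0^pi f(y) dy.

Integrate by parts once (u = y, dv = cos(3*y) dy).
An antiderivative is F(y) = y*sin(3*y)/3 + cos(3*y)/9.
Then F(pi) - F(0) = (-1/9) - (1/9) = -2/9.

-2/9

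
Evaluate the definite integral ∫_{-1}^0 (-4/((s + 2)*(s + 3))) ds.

Factor the denominator: s**2 + 5*s + 6 = (s + 3)(s + 2).
Partial fractions: -4/((s + 2)*(s + 3)) = 4/(s + 3) - 4/(s + 2).
An antiderivative is F(s) = -4*log(s + 2) + 4*log(s + 3).
Then F(0) - F(-1) = (log(81/16)) - (log(16)) = -8*log(2) + 4*log(3).

-8*log(2) + 4*log(3)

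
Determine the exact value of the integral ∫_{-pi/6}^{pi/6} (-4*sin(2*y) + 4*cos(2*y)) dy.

An antiderivative is F(y) = 2*sin(2*y) + 2*cos(2*y).
Then F(pi/6) - F(-pi/6) = (1 + sqrt(3)) - (1 - sqrt(3)) = 2*sqrt(3).

2*sqrt(3)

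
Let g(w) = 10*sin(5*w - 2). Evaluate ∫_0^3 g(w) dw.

Let u = 5*w - 2, so du = 5 dw. When w = 0, u = -2; when w = 3, u = 13.
The integral becomes 2·∫ sin(u) du from -2 to 13, with antiderivative -2*cos(u).
Back in w: F(w) = -2*cos(5*w - 2).
Then F(3) - F(0) = (-2*cos(13)) - (-2*cos(2)) = -2*cos(13) + 2*cos(2).

-2*cos(13) + 2*cos(2)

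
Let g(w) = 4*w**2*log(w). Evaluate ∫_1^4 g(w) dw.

Integrate by parts once (u = ln w, dv = 4*w**2 dw).
An antiderivative is F(w) = 4*w**3*(3*log(w) - 1)/9.
Then F(4) - F(1) = (-256/9 + 512*log(2)/3) - (-4/9) = -28 + 512*log(2)/3.

-28 + 512*log(2)/3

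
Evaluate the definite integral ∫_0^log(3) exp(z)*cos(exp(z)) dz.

Let u = exp(z), so du = exp(z) dz. When z = 0, u = 1; when z = log(3), u = 3.
The integral becomes ∫ cos(u) du from 1 to 3, with antiderivative sin(u).
Back in z: F(z) = sin(exp(z)).
Then F(log(3)) - F(0) = (sin(3)) - (sin(1)) = -sin(1) + sin(3).

-sin(1) + sin(3)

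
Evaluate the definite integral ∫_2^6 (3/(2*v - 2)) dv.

An antiderivative is F(v) = 3*log(2*v - 2)/2.
Then F(6) - F(2) = (3*log(10)/2) - (3*log(2)/2) = 3*log(5)/2.

3*log(5)/2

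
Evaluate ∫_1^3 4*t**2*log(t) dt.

-104/9 + 36*log(3)

Integrate by parts once (u = ln t, dv = 4*t**2 dt).
An antiderivative is F(t) = 4*t**3*(3*log(t) - 1)/9.
Then F(3) - F(1) = (-12 + 36*log(3)) - (-4/9) = -104/9 + 36*log(3).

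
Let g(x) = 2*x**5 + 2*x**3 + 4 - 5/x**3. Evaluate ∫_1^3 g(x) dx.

2596/9

By the power rule, an antiderivative is F(x) = x**6/3 + x**4/2 + 4*x + 5/(2*x**2).
Then F(3) - F(1) = (2662/9) - (22/3) = 2596/9.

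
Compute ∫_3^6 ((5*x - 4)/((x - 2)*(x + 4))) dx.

-4*log(7) + 6*log(2) + 4*log(5)

Factor the denominator: x**2 + 2*x - 8 = (x + 4)(x - 2).
Partial fractions: (5*x - 4)/((x - 2)*(x + 4)) = 4/(x + 4) + 1/(x - 2).
An antiderivative is F(x) = log(x - 2) + 4*log(x + 4).
Then F(6) - F(3) = (6*log(2) + 4*log(5)) - (4*log(7)) = -4*log(7) + 6*log(2) + 4*log(5).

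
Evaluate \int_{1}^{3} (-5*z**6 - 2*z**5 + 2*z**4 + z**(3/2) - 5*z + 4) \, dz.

-180568/105 + 18*sqrt(3)/5

By the power rule, an antiderivative is F(z) = -5*z**7/7 - z**6/3 + 2*z**(5/2)/5 + 2*z**5/5 - 5*z**2/2 + 4*z.
Then F(3) - F(1) = (-120291/70 + 18*sqrt(3)/5) - (263/210) = -180568/105 + 18*sqrt(3)/5.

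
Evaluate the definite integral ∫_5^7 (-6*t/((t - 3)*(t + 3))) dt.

-3*log(5) + 3*log(2)

Factor the denominator: t**2 - 9 = (t + 3)(t - 3).
Partial fractions: -6*t/((t - 3)*(t + 3)) = -3/(t + 3) - 3/(t - 3).
An antiderivative is F(t) = -3*log(t - 3) - 3*log(t + 3).
Then F(7) - F(5) = (-9*log(2) - 3*log(5)) - (-12*log(2)) = -3*log(5) + 3*log(2).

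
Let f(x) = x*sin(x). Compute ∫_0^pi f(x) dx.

pi

Integrate by parts once (u = x, dv = sin(x) dx).
An antiderivative is F(x) = -x*cos(x) + sin(x).
Then F(pi) - F(0) = (pi) - (0) = pi.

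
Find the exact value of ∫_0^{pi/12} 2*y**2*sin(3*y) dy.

-4/27 - sqrt(2)*pi**2/432 + sqrt(2)*pi/54 + 2*sqrt(2)/27

Integrate by parts twice (u = y^2, dv = 2*sin(3*y) dy).
An antiderivative is F(y) = -2*y**2*cos(3*y)/3 + 4*y*sin(3*y)/9 + 4*cos(3*y)/27.
Then F(pi/12) - F(0) = (sqrt(2)*(-pi**2 + 8*pi + 32)/432) - (4/27) = -4/27 - sqrt(2)*pi**2/432 + sqrt(2)*pi/54 + 2*sqrt(2)/27.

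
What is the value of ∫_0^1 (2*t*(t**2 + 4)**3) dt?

369/4

Let u = t**2 + 4, so du = 2*t dt. When t = 0, u = 4; when t = 1, u = 5.
The integral becomes ∫ u**3 du from 4 to 5, with antiderivative u**4/4.
Back in t: F(t) = (t**2 + 4)**4/4.
Then F(1) - F(0) = (625/4) - (64) = 369/4.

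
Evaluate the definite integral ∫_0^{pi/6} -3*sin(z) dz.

-3 + 3*sqrt(3)/2

An antiderivative is F(z) = 3*cos(z).
Then F(pi/6) - F(0) = (3*sqrt(3)/2) - (3) = -3 + 3*sqrt(3)/2.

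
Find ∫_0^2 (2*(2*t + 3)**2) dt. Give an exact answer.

316/3

Let u = 2*t + 3, so du = 2 dt. When t = 0, u = 3; when t = 2, u = 7.
The integral becomes ∫ u**2 du from 3 to 7, with antiderivative u**3/3.
Back in t: F(t) = (2*t + 3)**3/3.
Then F(2) - F(0) = (343/3) - (9) = 316/3.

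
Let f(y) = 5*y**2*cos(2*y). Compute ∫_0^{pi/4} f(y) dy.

-5/4 + 5*pi**2/32

Integrate by parts twice (u = y^2, dv = 5*cos(2*y) dy).
An antiderivative is F(y) = 5*y**2*sin(2*y)/2 + 5*y*cos(2*y)/2 - 5*sin(2*y)/4.
Then F(pi/4) - F(0) = (-5/4 + 5*pi**2/32) - (0) = -5/4 + 5*pi**2/32.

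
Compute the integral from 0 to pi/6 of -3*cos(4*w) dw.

-3*sqrt(3)/8

An antiderivative is F(w) = -3*sin(4*w)/4.
Then F(pi/6) - F(0) = (-3*sqrt(3)/8) - (0) = -3*sqrt(3)/8.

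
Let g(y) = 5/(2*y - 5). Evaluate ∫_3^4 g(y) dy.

5*log(3)/2

An antiderivative is F(y) = 5*log(2*y - 5)/2.
Then F(4) - F(3) = (5*log(3)/2) - (0) = 5*log(3)/2.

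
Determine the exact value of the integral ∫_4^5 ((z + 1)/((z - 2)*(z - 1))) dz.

Factor the denominator: z**2 - 3*z + 2 = (z - 1)(z - 2).
Partial fractions: (z + 1)/((z - 2)*(z - 1)) = -2/(z - 1) + 3/(z - 2).
An antiderivative is F(z) = 3*log(z - 2) - 2*log(z - 1).
Then F(5) - F(4) = (log(27/16)) - (log(8/9)) = -7*log(2) + 5*log(3).

-7*log(2) + 5*log(3)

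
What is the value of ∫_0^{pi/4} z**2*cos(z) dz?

sqrt(2)*(-32 + pi**2 + 8*pi)/32

Integrate by parts twice (u = z^2, dv = cos(z) dz).
An antiderivative is F(z) = z**2*sin(z) + 2*z*cos(z) - 2*sin(z).
Then F(pi/4) - F(0) = (sqrt(2)*(-32 + pi**2 + 8*pi)/32) - (0) = sqrt(2)*(-32 + pi**2 + 8*pi)/32.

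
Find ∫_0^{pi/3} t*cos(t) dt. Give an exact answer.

Integrate by parts once (u = t, dv = cos(t) dt).
An antiderivative is F(t) = t*sin(t) + cos(t).
Then F(pi/3) - F(0) = (1/2 + sqrt(3)*pi/6) - (1) = -1/2 + sqrt(3)*pi/6.

-1/2 + sqrt(3)*pi/6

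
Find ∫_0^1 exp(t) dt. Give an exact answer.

-1 + E

An antiderivative is F(t) = exp(t).
Then F(1) - F(0) = (E) - (1) = -1 + E.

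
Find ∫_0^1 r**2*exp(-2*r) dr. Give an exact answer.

(-5 + exp(2))*exp(-2)/4

Integrate by parts twice (u = r^2, dv = exp(-2*r) dr).
An antiderivative is F(r) = (-2*r**2 - 2*r - 1)*exp(-2*r)/4.
Then F(1) - F(0) = (-5*exp(-2)/4) - (-1/4) = (-5 + exp(2))*exp(-2)/4.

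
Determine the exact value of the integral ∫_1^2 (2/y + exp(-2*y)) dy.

An antiderivative is F(y) = 2*log(y) - exp(-2*y)/2.
Then F(2) - F(1) = (-exp(-4)/2 + 2*log(2)) - (-exp(-2)/2) = (-1 + exp(2) + 4*exp(4)*log(2))*exp(-4)/2.

(-1 + exp(2) + 4*exp(4)*log(2))*exp(-4)/2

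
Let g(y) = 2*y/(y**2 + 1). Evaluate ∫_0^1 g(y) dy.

log(2)

Let u = y**2 + 1, so du = 2*y dy. When y = 0, u = 1; when y = 1, u = 2.
The integral becomes ∫ 1/u du from 1 to 2, with antiderivative log(u).
Back in y: F(y) = log(y**2 + 1).
Then F(1) - F(0) = (log(2)) - (0) = log(2).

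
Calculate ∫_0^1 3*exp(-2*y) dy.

An antiderivative is F(y) = -3*exp(-2*y)/2.
Then F(1) - F(0) = (-3*exp(-2)/2) - (-3/2) = 3/2 - 3*exp(-2)/2.

3/2 - 3*exp(-2)/2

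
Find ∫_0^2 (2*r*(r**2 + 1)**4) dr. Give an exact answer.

Let u = r**2 + 1, so du = 2*r dr. When r = 0, u = 1; when r = 2, u = 5.
The integral becomes ∫ u**4 du from 1 to 5, with antiderivative u**5/5.
Back in r: F(r) = (r**2 + 1)**5/5.
Then F(2) - F(0) = (625) - (1/5) = 3124/5.

3124/5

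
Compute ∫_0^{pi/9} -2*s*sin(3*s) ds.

-sqrt(3)/9 + pi/27

Integrate by parts once (u = s, dv = -2*sin(3*s) ds).
An antiderivative is F(s) = 2*s*cos(3*s)/3 - 2*sin(3*s)/9.
Then F(pi/9) - F(0) = (-sqrt(3)/9 + pi/27) - (0) = -sqrt(3)/9 + pi/27.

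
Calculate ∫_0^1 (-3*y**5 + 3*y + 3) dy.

By the power rule, an antiderivative is F(y) = -y**6/2 + 3*y**2/2 + 3*y.
Then F(1) - F(0) = (4) - (0) = 4.

4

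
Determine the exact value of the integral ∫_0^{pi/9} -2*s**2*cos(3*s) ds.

-2*pi/81 - sqrt(3)*pi**2/243 + 2*sqrt(3)/27

Integrate by parts twice (u = s^2, dv = -2*cos(3*s) ds).
An antiderivative is F(s) = -2*s**2*sin(3*s)/3 - 4*s*cos(3*s)/9 + 4*sin(3*s)/27.
Then F(pi/9) - F(0) = (-2*pi/81 - sqrt(3)*pi**2/243 + 2*sqrt(3)/27) - (0) = -2*pi/81 - sqrt(3)*pi**2/243 + 2*sqrt(3)/27.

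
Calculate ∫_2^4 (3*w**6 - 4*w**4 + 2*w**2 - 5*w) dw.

648962/105

By the power rule, an antiderivative is F(w) = 3*w**7/7 - 4*w**5/5 + 2*w**3/3 - 5*w**2/2.
Then F(4) - F(2) = (651544/105) - (2582/105) = 648962/105.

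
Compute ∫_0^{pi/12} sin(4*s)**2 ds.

Use the identity sin^2(4*s) = (1 - cos(8*s))/2.
An antiderivative is F(s) = s/2 - sin(8*s)/16.
Then F(pi/12) - F(0) = (-sqrt(3)/32 + pi/24) - (0) = -sqrt(3)/32 + pi/24.

-sqrt(3)/32 + pi/24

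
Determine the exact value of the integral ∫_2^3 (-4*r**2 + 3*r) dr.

By the power rule, an antiderivative is F(r) = -4*r**3/3 + 3*r**2/2.
Then F(3) - F(2) = (-45/2) - (-14/3) = -107/6.

-107/6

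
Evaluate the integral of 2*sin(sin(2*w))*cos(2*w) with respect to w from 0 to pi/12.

Let u = sin(2*w), so du = 2*cos(2*w) dw. When w = 0, u = 0; when w = pi/12, u = 1/2.
The integral becomes ∫ sin(u) du from 0 to 1/2, with antiderivative -cos(u).
Back in w: F(w) = -cos(sin(2*w)).
Then F(pi/12) - F(0) = (-cos(1/2)) - (-1) = 1 - cos(1/2).

1 - cos(1/2)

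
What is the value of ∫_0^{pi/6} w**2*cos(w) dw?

Integrate by parts twice (u = w^2, dv = cos(w) dw).
An antiderivative is F(w) = w**2*sin(w) + 2*w*cos(w) - 2*sin(w).
Then F(pi/6) - F(0) = (-1 + pi**2/72 + sqrt(3)*pi/6) - (0) = -1 + pi**2/72 + sqrt(3)*pi/6.

-1 + pi**2/72 + sqrt(3)*pi/6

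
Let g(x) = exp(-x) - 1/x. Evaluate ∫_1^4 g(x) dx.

(-log(4**exp(4)) - 1 + exp(3))*exp(-4)

An antiderivative is F(x) = -log(x) - exp(-x).
Then F(4) - F(1) = ((-log(4**exp(4)) - 1)*exp(-4)) - (-exp(-1)) = (-log(4**exp(4)) - 1 + exp(3))*exp(-4).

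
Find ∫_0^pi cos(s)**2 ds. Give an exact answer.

pi/2

Use the identity cos^2(s) = (1 + cos(2*s))/2.
An antiderivative is F(s) = s/2 + sin(2*s)/4.
Then F(pi) - F(0) = (pi/2) - (0) = pi/2.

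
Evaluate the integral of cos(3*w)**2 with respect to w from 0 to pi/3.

Use the identity cos^2(3*w) = (1 + cos(6*w))/2.
An antiderivative is F(w) = w/2 + sin(6*w)/12.
Then F(pi/3) - F(0) = (pi/6) - (0) = pi/6.

pi/6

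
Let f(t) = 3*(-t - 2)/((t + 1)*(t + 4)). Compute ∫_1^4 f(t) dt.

Factor the denominator: t**2 + 5*t + 4 = (t + 4)(t + 1).
Partial fractions: 3*(-t - 2)/((t + 1)*(t + 4)) = -2/(t + 4) - 1/(t + 1).
An antiderivative is F(t) = -log(t + 1) - 2*log(t + 4).
Then F(4) - F(1) = (-6*log(2) - log(5)) - (-log(50)) = log(5/32).

log(5/32)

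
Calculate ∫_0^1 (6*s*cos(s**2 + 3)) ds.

Let u = s**2 + 3, so du = 2*s ds. When s = 0, u = 3; when s = 1, u = 4.
The integral becomes 3·∫ cos(u) du from 3 to 4, with antiderivative 3*sin(u).
Back in s: F(s) = 3*sin(s**2 + 3).
Then F(1) - F(0) = (3*sin(4)) - (3*sin(3)) = 3*sin(4) - 3*sin(3).

3*sin(4) - 3*sin(3)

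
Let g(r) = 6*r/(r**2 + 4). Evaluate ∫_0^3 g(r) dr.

-6*log(2) + 3*log(13)

Let u = r**2 + 4, so du = 2*r dr. When r = 0, u = 4; when r = 3, u = 13.
The integral becomes 3·∫ 1/u du from 4 to 13, with antiderivative 3*log(u).
Back in r: F(r) = 3*log(r**2 + 4).
Then F(3) - F(0) = (3*log(13)) - (log(64)) = -6*log(2) + 3*log(13).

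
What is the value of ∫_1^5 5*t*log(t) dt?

Integrate by parts once (u = ln t, dv = 5*t dt).
An antiderivative is F(t) = 5*t**2*(2*log(t) - 1)/4.
Then F(5) - F(1) = (-125/4 + 125*log(5)/2) - (-5/4) = -30 + 125*log(5)/2.

-30 + 125*log(5)/2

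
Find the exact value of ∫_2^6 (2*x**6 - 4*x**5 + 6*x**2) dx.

By the power rule, an antiderivative is F(x) = 2*x**7/7 - 2*x**6/3 + 2*x**3.
Then F(6) - F(2) = (345168/7) - (208/21) = 1035296/21.

1035296/21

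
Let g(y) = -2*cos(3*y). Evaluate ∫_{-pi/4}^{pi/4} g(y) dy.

-2*sqrt(2)/3

An antiderivative is F(y) = -2*sin(3*y)/3.
Then F(pi/4) - F(-pi/4) = (-sqrt(2)/3) - (sqrt(2)/3) = -2*sqrt(2)/3.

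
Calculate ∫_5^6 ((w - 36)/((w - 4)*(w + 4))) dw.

Factor the denominator: w**2 - 16 = (w + 4)(w - 4).
Partial fractions: (w - 36)/((w - 4)*(w + 4)) = 5/(w + 4) - 4/(w - 4).
An antiderivative is F(w) = -4*log(w - 4) + 5*log(w + 4).
Then F(6) - F(5) = (log(2) + 5*log(5)) - (10*log(3)) = -10*log(3) + log(2) + 5*log(5).

-10*log(3) + log(2) + 5*log(5)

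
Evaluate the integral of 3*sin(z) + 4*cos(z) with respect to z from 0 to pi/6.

An antiderivative is F(z) = 4*sin(z) - 3*cos(z).
Then F(pi/6) - F(0) = (2 - 3*sqrt(3)/2) - (-3) = 5 - 3*sqrt(3)/2.

5 - 3*sqrt(3)/2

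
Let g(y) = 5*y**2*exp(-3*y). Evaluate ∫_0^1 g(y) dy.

10/27 - 85*exp(-3)/27

Integrate by parts twice (u = y^2, dv = 5*exp(-3*y) dy).
An antiderivative is F(y) = (-45*y**2 - 30*y - 10)*exp(-3*y)/27.
Then F(1) - F(0) = (-85*exp(-3)/27) - (-10/27) = 10/27 - 85*exp(-3)/27.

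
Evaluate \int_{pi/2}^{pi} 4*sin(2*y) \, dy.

-4

An antiderivative is F(y) = -2*cos(2*y).
Then F(pi) - F(pi/2) = (-2) - (2) = -4.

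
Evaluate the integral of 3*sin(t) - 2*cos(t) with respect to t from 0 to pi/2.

An antiderivative is F(t) = -2*sin(t) - 3*cos(t).
Then F(pi/2) - F(0) = (-2) - (-3) = 1.

1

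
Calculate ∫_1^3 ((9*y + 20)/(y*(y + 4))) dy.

Factor the denominator: y**2 + 4*y = (y + 4)y.
Partial fractions: (9*y + 20)/(y*(y + 4)) = 4/(y + 4) + 5/y.
An antiderivative is F(y) = 5*log(y) + 4*log(y + 4).
Then F(3) - F(1) = (5*log(3) + 4*log(7)) - (4*log(5)) = -4*log(5) + 5*log(3) + 4*log(7).

-4*log(5) + 5*log(3) + 4*log(7)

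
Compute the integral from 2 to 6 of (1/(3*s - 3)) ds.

An antiderivative is F(s) = log(3*s - 3)/3.
Then F(6) - F(2) = (log(15)/3) - (log(3)/3) = log(5)/3.

log(5)/3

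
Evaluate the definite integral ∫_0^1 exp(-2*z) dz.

An antiderivative is F(z) = -exp(-2*z)/2.
Then F(1) - F(0) = (-exp(-2)/2) - (-1/2) = -(1 - exp(2))*exp(-2)/2.

-(1 - exp(2))*exp(-2)/2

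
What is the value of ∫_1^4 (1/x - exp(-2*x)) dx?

(-exp(6) + 1 + 4*exp(8)*log(2))*exp(-8)/2

An antiderivative is F(x) = log(x) + exp(-2*x)/2.
Then F(4) - F(1) = (exp(-8)/2 + 2*log(2)) - (exp(-2)/2) = (-exp(6) + 1 + 4*exp(8)*log(2))*exp(-8)/2.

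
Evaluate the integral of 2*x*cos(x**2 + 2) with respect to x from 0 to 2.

Let u = x**2 + 2, so du = 2*x dx. When x = 0, u = 2; when x = 2, u = 6.
The integral becomes ∫ cos(u) du from 2 to 6, with antiderivative sin(u).
Back in x: F(x) = sin(x**2 + 2).
Then F(2) - F(0) = (sin(6)) - (sin(2)) = -sin(2) + sin(6).

-sin(2) + sin(6)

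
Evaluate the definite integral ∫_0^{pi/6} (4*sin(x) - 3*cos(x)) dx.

5/2 - 2*sqrt(3)

An antiderivative is F(x) = -3*sin(x) - 4*cos(x).
Then F(pi/6) - F(0) = (-2*sqrt(3) - 3/2) - (-4) = 5/2 - 2*sqrt(3).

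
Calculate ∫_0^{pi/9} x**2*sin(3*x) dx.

-1/27 - pi**2/486 + sqrt(3)*pi/81

Integrate by parts twice (u = x^2, dv = sin(3*x) dx).
An antiderivative is F(x) = -x**2*cos(3*x)/3 + 2*x*sin(3*x)/9 + 2*cos(3*x)/27.
Then F(pi/9) - F(0) = (-pi**2/486 + 1/27 + sqrt(3)*pi/81) - (2/27) = -1/27 - pi**2/486 + sqrt(3)*pi/81.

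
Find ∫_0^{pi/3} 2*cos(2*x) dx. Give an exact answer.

sqrt(3)/2

An antiderivative is F(x) = sin(2*x).
Then F(pi/3) - F(0) = (sqrt(3)/2) - (0) = sqrt(3)/2.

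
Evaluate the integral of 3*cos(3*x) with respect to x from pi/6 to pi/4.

An antiderivative is F(x) = sin(3*x).
Then F(pi/4) - F(pi/6) = (sqrt(2)/2) - (1) = -1 + sqrt(2)/2.

-1 + sqrt(2)/2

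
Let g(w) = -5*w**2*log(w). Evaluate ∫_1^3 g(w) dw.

Integrate by parts once (u = ln w, dv = -5*w**2 dw).
An antiderivative is F(w) = -5*w**3*(3*log(w) - 1)/9.
Then F(3) - F(1) = (15 - 45*log(3)) - (5/9) = 130/9 - 45*log(3).

130/9 - 45*log(3)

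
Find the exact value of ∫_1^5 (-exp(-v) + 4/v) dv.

An antiderivative is F(v) = 4*log(v) + exp(-v).
Then F(5) - F(1) = (exp(-5) + 4*log(5)) - (exp(-1)) = -exp(-1) + exp(-5) + 4*log(5).

-exp(-1) + exp(-5) + 4*log(5)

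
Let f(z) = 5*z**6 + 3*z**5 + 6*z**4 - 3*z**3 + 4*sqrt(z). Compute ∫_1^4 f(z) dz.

6217957/420

By the power rule, an antiderivative is F(z) = 5*z**7/7 + z**6/2 + 6*z**5/5 - 3*z**4/4 + 8*z**(3/2)/3.
Then F(4) - F(1) = (1554944/105) - (1819/420) = 6217957/420.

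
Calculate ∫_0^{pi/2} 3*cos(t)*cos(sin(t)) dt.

3*sin(1)

Let u = sin(t), so du = cos(t) dt. When t = 0, u = 0; when t = pi/2, u = 1.
The integral becomes 3·∫ cos(u) du from 0 to 1, with antiderivative 3*sin(u).
Back in t: F(t) = 3*sin(sin(t)).
Then F(pi/2) - F(0) = (3*sin(1)) - (0) = 3*sin(1).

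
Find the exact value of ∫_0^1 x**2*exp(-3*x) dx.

2/27 - 17*exp(-3)/27

Integrate by parts twice (u = x^2, dv = exp(-3*x) dx).
An antiderivative is F(x) = (-9*x**2 - 6*x - 2)*exp(-3*x)/27.
Then F(1) - F(0) = (-17*exp(-3)/27) - (-2/27) = 2/27 - 17*exp(-3)/27.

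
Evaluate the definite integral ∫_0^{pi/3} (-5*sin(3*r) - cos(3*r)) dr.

-10/3

An antiderivative is F(r) = -sin(3*r)/3 + 5*cos(3*r)/3.
Then F(pi/3) - F(0) = (-5/3) - (5/3) = -10/3.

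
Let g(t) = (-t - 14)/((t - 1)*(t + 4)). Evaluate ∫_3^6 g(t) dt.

Factor the denominator: t**2 + 3*t - 4 = (t + 4)(t - 1).
Partial fractions: (-t - 14)/((t - 1)*(t + 4)) = 2/(t + 4) - 3/(t - 1).
An antiderivative is F(t) = -3*log(t - 1) + 2*log(t + 4).
Then F(6) - F(3) = (log(4/5)) - (log(49/8)) = -2*log(7) - log(5) + 5*log(2).

-2*log(7) - log(5) + 5*log(2)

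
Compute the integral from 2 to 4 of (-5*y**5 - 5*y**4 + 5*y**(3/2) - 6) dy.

By the power rule, an antiderivative is F(y) = -5*y**6/6 + 2*y**(5/2) - y**5 - 6*y.
Then F(4) - F(2) = (-13192/3) - (-292/3 + 8*sqrt(2)) = -4300 - 8*sqrt(2).

-4300 - 8*sqrt(2)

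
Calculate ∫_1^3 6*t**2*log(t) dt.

Integrate by parts once (u = ln t, dv = 6*t**2 dt).
An antiderivative is F(t) = 2*t**3*(3*log(t) - 1)/3.
Then F(3) - F(1) = (-18 + 54*log(3)) - (-2/3) = -52/3 + 54*log(3).

-52/3 + 54*log(3)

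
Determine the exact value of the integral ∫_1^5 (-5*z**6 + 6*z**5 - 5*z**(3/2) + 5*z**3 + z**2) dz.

By the power rule, an antiderivative is F(z) = -5*z**7/7 + z**6 - 2*z**(5/2) + 5*z**4/4 + z**3/3.
Then F(5) - F(1) = (-3305875/84 - 50*sqrt(5)) - (-11/84) = -826466/21 - 50*sqrt(5).

-826466/21 - 50*sqrt(5)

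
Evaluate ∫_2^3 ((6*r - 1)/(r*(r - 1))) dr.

Factor the denominator: r**2 - r = r(r - 1).
Partial fractions: (6*r - 1)/(r*(r - 1)) = 1/r + 5/(r - 1).
An antiderivative is F(r) = log(r) + 5*log(r - 1).
Then F(3) - F(2) = (log(96)) - (log(2)) = log(48).

log(48)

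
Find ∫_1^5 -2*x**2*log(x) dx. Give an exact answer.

Integrate by parts once (u = ln x, dv = -2*x**2 dx).
An antiderivative is F(x) = -2*x**3*(3*log(x) - 1)/9.
Then F(5) - F(1) = (250/9 - 250*log(5)/3) - (2/9) = 248/9 - 250*log(5)/3.

248/9 - 250*log(5)/3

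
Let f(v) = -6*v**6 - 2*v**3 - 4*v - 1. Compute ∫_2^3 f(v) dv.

By the power rule, an antiderivative is F(v) = -6*v**7/7 - v**4/2 - 2*v**2 - v.
Then F(3) - F(2) = (-27105/14) - (-894/7) = -25317/14.

-25317/14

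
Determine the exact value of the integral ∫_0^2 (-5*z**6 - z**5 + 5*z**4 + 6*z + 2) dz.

By the power rule, an antiderivative is F(z) = -5*z**7/7 - z**6/6 + z**5 + 3*z**2 + 2*z.
Then F(2) - F(0) = (-1136/21) - (0) = -1136/21.

-1136/21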